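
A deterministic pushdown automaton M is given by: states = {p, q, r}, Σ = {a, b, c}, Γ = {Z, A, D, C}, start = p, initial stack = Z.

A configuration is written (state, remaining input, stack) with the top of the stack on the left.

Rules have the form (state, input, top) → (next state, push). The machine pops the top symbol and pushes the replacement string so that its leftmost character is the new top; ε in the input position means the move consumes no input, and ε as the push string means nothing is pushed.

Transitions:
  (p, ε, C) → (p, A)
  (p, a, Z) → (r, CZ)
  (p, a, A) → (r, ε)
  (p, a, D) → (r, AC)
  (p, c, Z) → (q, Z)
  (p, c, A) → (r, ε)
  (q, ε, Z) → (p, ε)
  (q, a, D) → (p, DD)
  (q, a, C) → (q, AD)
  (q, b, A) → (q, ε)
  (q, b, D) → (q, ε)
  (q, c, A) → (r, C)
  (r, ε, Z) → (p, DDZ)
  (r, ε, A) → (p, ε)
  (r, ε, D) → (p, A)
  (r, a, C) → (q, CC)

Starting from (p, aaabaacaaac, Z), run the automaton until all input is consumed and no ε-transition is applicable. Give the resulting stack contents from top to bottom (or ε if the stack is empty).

CDCZ

(p, aaabaacaaac, Z)
  read a, top Z: go to r, push CZ → (r, aabaacaaac, CZ)
  read a, top C: go to q, push CC → (q, abaacaaac, CCZ)
  read a, top C: go to q, push AD → (q, baacaaac, ADCZ)
  read b, top A: go to q, push ε → (q, aacaaac, DCZ)
  read a, top D: go to p, push DD → (p, acaaac, DDCZ)
  read a, top D: go to r, push AC → (r, caaac, ACDCZ)
  ε-move, top A: go to p, push ε → (p, caaac, CDCZ)
  ε-move, top C: go to p, push A → (p, caaac, ADCZ)
  read c, top A: go to r, push ε → (r, aaac, DCZ)
  ε-move, top D: go to p, push A → (p, aaac, ACZ)
  read a, top A: go to r, push ε → (r, aac, CZ)
  read a, top C: go to q, push CC → (q, ac, CCZ)
  read a, top C: go to q, push AD → (q, c, ADCZ)
  read c, top A: go to r, push C → (r, ε, CDCZ)
All input consumed in state r with stack CDCZ.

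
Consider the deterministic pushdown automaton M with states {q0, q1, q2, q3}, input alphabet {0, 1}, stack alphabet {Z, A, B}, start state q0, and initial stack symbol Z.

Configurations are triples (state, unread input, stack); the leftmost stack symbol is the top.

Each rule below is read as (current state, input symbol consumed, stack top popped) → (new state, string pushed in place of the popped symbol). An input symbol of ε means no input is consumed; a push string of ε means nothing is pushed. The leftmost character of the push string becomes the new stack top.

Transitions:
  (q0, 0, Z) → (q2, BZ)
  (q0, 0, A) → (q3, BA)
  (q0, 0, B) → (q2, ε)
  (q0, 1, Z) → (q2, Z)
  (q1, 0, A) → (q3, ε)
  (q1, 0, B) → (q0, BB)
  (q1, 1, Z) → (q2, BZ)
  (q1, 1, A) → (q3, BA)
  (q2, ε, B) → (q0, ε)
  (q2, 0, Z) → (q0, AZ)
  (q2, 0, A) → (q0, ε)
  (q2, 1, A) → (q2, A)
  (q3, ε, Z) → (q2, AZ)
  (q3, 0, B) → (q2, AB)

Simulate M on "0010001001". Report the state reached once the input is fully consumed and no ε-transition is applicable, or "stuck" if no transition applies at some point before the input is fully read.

q2

(q0, 0010001001, Z)
  read 0, top Z: go to q2, push BZ → (q2, 010001001, BZ)
  ε-move, top B: go to q0, push ε → (q0, 010001001, Z)
  read 0, top Z: go to q2, push BZ → (q2, 10001001, BZ)
  ε-move, top B: go to q0, push ε → (q0, 10001001, Z)
  read 1, top Z: go to q2, push Z → (q2, 0001001, Z)
  read 0, top Z: go to q0, push AZ → (q0, 001001, AZ)
  read 0, top A: go to q3, push BA → (q3, 01001, BAZ)
  read 0, top B: go to q2, push AB → (q2, 1001, ABAZ)
  read 1, top A: go to q2, push A → (q2, 001, ABAZ)
  read 0, top A: go to q0, push ε → (q0, 01, BAZ)
  read 0, top B: go to q2, push ε → (q2, 1, AZ)
  read 1, top A: go to q2, push A → (q2, ε, AZ)
All input consumed; M is in state q2.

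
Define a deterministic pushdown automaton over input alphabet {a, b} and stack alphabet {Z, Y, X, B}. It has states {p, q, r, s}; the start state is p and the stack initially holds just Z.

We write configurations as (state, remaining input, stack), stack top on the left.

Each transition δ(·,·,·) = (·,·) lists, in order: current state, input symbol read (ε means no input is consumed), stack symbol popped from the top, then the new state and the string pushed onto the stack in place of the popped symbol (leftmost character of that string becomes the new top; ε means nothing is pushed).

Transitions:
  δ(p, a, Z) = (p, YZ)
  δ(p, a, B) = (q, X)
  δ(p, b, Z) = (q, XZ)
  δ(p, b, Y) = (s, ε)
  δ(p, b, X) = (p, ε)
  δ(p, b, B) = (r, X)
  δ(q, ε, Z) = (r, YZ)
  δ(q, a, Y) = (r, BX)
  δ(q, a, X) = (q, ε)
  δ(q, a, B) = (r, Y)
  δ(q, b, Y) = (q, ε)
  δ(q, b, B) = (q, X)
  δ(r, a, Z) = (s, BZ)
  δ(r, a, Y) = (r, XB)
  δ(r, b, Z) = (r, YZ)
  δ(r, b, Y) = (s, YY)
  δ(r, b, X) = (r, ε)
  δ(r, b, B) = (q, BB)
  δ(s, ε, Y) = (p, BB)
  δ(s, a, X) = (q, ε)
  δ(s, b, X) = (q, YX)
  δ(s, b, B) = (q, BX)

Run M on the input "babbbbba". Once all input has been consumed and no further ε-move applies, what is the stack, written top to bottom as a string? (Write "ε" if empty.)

BYZ

(p, babbbbba, Z)
  read b, top Z: go to q, push XZ → (q, abbbbba, XZ)
  read a, top X: go to q, push ε → (q, bbbbba, Z)
  ε-move, top Z: go to r, push YZ → (r, bbbbba, YZ)
  read b, top Y: go to s, push YY → (s, bbbba, YYZ)
  ε-move, top Y: go to p, push BB → (p, bbbba, BBYZ)
  read b, top B: go to r, push X → (r, bbba, XBYZ)
  read b, top X: go to r, push ε → (r, bba, BYZ)
  read b, top B: go to q, push BB → (q, ba, BBYZ)
  read b, top B: go to q, push X → (q, a, XBYZ)
  read a, top X: go to q, push ε → (q, ε, BYZ)
All input consumed in state q with stack BYZ.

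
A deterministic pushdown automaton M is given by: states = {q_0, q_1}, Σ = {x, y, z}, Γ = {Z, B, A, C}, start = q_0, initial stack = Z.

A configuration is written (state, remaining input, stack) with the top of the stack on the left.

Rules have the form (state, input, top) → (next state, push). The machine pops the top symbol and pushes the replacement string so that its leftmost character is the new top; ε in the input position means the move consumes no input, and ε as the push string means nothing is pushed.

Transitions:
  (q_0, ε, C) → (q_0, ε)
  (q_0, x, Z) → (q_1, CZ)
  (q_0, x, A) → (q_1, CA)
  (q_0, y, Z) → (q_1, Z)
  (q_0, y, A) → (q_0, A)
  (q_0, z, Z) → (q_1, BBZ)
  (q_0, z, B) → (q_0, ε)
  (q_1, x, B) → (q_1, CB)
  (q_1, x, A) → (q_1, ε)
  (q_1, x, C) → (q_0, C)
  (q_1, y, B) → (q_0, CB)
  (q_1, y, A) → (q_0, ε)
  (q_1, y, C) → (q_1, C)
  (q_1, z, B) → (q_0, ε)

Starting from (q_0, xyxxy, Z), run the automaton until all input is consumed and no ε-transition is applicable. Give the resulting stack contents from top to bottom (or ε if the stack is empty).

(q_0, xyxxy, Z)
  read x, top Z: go to q_1, push CZ → (q_1, yxxy, CZ)
  read y, top C: go to q_1, push C → (q_1, xxy, CZ)
  read x, top C: go to q_0, push C → (q_0, xy, CZ)
  ε-move, top C: go to q_0, push ε → (q_0, xy, Z)
  read x, top Z: go to q_1, push CZ → (q_1, y, CZ)
  read y, top C: go to q_1, push C → (q_1, ε, CZ)
All input consumed in state q_1 with stack CZ.

CZ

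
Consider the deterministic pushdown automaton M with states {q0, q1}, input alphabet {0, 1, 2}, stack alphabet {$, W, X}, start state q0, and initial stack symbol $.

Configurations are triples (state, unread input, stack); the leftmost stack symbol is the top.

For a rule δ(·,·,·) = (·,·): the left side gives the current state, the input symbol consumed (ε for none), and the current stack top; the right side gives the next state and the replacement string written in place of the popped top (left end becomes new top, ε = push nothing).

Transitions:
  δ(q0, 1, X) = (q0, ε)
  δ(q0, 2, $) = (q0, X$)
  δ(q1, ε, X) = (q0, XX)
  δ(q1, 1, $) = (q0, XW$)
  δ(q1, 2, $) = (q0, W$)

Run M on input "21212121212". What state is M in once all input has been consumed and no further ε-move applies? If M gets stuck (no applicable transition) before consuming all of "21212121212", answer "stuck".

q0

(q0, 21212121212, $)
  read 2, top $: go to q0, push X$ → (q0, 1212121212, X$)
  read 1, top X: go to q0, push ε → (q0, 212121212, $)
  read 2, top $: go to q0, push X$ → (q0, 12121212, X$)
  read 1, top X: go to q0, push ε → (q0, 2121212, $)
  read 2, top $: go to q0, push X$ → (q0, 121212, X$)
  read 1, top X: go to q0, push ε → (q0, 21212, $)
  read 2, top $: go to q0, push X$ → (q0, 1212, X$)
  read 1, top X: go to q0, push ε → (q0, 212, $)
  read 2, top $: go to q0, push X$ → (q0, 12, X$)
  read 1, top X: go to q0, push ε → (q0, 2, $)
  read 2, top $: go to q0, push X$ → (q0, ε, X$)
All input consumed; M is in state q0.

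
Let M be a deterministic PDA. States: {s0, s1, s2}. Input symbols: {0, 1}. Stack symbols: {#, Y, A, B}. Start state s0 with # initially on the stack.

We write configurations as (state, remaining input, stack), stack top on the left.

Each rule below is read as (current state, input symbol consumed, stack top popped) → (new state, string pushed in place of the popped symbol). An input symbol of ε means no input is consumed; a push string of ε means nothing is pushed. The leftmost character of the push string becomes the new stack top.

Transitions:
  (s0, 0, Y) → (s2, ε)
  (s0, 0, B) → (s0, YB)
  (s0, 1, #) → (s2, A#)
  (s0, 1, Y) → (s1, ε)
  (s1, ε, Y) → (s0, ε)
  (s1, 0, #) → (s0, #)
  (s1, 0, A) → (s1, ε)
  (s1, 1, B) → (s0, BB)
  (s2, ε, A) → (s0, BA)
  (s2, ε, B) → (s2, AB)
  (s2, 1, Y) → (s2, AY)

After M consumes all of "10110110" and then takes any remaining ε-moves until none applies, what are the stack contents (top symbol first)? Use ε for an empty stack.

(s0, 10110110, #)
  read 1, top #: go to s2, push A# → (s2, 0110110, A#)
  ε-move, top A: go to s0, push BA → (s0, 0110110, BA#)
  read 0, top B: go to s0, push YB → (s0, 110110, YBA#)
  read 1, top Y: go to s1, push ε → (s1, 10110, BA#)
  read 1, top B: go to s0, push BB → (s0, 0110, BBA#)
  read 0, top B: go to s0, push YB → (s0, 110, YBBA#)
  read 1, top Y: go to s1, push ε → (s1, 10, BBA#)
  read 1, top B: go to s0, push BB → (s0, 0, BBBA#)
  read 0, top B: go to s0, push YB → (s0, ε, YBBBA#)
All input consumed in state s0 with stack YBBBA#.

YBBBA#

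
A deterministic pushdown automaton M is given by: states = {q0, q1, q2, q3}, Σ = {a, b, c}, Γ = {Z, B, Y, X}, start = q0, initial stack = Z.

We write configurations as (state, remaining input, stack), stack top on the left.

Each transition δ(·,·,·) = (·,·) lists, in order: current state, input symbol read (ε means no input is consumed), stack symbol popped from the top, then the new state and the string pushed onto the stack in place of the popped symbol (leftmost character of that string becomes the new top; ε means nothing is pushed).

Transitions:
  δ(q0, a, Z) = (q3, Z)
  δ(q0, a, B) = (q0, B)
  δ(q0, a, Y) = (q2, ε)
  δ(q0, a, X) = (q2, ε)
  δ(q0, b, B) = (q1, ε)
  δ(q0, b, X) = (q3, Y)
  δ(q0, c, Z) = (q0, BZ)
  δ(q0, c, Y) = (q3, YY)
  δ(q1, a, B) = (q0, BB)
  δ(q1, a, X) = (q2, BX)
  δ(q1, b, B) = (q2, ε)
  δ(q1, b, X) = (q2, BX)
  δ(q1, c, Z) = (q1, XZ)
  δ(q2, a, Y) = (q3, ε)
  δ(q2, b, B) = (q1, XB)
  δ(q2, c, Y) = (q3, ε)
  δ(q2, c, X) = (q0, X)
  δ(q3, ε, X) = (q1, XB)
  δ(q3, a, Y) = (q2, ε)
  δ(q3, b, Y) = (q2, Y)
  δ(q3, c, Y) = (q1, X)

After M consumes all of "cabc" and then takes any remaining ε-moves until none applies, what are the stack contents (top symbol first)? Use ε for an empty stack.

XZ

(q0, cabc, Z) ⊢ (q0, abc, BZ) ⊢ (q0, bc, BZ) ⊢ (q1, c, Z) ⊢ (q1, ε, XZ)
All input consumed in state q1 with stack XZ.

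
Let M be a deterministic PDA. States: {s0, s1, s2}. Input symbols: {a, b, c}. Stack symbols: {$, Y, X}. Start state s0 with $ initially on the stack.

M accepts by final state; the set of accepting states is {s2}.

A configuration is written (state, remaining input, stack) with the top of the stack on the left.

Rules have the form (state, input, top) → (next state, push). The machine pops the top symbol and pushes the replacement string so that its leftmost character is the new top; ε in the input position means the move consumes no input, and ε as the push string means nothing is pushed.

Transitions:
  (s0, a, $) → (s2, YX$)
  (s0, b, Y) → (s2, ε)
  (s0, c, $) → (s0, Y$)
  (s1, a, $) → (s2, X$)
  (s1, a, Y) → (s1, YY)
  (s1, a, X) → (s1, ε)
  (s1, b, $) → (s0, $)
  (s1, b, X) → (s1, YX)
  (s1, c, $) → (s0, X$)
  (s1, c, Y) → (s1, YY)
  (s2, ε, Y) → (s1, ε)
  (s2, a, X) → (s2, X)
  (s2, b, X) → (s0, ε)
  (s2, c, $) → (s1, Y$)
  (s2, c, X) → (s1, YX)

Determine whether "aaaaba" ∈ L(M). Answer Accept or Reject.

Accept

(s0, aaaaba, $)
  read a, top $: go to s2, push YX$ → (s2, aaaba, YX$)
  ε-move, top Y: go to s1, push ε → (s1, aaaba, X$)
  read a, top X: go to s1, push ε → (s1, aaba, $)
  read a, top $: go to s2, push X$ → (s2, aba, X$)
  read a, top X: go to s2, push X → (s2, ba, X$)
  read b, top X: go to s0, push ε → (s0, a, $)
  read a, top $: go to s2, push YX$ → (s2, ε, YX$)
All input consumed; state s2 ∈ F.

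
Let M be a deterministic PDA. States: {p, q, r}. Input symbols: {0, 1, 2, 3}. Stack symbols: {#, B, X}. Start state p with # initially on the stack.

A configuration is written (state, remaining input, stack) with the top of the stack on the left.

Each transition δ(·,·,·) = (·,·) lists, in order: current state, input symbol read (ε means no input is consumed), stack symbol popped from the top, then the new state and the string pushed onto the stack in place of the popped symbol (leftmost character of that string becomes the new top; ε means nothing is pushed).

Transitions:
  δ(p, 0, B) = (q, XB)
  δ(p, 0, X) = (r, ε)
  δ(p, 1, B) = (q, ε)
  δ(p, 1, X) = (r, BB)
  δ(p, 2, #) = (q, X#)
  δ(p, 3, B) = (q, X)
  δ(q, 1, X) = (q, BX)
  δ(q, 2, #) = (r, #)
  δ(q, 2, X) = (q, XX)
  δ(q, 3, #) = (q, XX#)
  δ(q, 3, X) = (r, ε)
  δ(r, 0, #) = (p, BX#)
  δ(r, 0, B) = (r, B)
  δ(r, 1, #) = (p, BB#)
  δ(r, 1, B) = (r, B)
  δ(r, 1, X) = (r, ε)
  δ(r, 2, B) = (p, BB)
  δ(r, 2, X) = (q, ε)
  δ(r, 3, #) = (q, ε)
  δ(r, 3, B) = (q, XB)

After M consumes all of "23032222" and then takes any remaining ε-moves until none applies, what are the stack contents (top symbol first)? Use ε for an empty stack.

(p, 23032222, #)
  read 2, top #: go to q, push X# → (q, 3032222, X#)
  read 3, top X: go to r, push ε → (r, 032222, #)
  read 0, top #: go to p, push BX# → (p, 32222, BX#)
  read 3, top B: go to q, push X → (q, 2222, XX#)
  read 2, top X: go to q, push XX → (q, 222, XXX#)
  read 2, top X: go to q, push XX → (q, 22, XXXX#)
  read 2, top X: go to q, push XX → (q, 2, XXXXX#)
  read 2, top X: go to q, push XX → (q, ε, XXXXXX#)
All input consumed in state q with stack XXXXXX#.

XXXXXX#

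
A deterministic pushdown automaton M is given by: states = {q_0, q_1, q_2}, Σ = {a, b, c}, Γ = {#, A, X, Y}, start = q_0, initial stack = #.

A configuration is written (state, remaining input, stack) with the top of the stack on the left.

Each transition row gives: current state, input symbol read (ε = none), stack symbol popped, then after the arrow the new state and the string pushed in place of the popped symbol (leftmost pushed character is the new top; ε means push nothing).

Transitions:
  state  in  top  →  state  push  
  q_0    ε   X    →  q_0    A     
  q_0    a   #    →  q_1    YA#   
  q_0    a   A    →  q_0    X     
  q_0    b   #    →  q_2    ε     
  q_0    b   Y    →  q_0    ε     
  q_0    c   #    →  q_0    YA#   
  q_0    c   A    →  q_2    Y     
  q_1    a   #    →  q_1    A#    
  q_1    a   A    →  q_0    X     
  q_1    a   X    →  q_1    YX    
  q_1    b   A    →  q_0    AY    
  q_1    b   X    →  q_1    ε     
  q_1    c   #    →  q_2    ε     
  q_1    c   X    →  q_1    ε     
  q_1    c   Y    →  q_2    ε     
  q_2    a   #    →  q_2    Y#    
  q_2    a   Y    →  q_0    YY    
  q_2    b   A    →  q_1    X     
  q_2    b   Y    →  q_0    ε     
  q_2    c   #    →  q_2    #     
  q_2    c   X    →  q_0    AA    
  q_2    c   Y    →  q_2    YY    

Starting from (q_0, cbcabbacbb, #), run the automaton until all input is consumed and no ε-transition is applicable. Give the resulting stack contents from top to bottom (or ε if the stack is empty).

(q_0, cbcabbacbb, #)
  read c, top #: go to q_0, push YA# → (q_0, bcabbacbb, YA#)
  read b, top Y: go to q_0, push ε → (q_0, cabbacbb, A#)
  read c, top A: go to q_2, push Y → (q_2, abbacbb, Y#)
  read a, top Y: go to q_0, push YY → (q_0, bbacbb, YY#)
  read b, top Y: go to q_0, push ε → (q_0, bacbb, Y#)
  read b, top Y: go to q_0, push ε → (q_0, acbb, #)
  read a, top #: go to q_1, push YA# → (q_1, cbb, YA#)
  read c, top Y: go to q_2, push ε → (q_2, bb, A#)
  read b, top A: go to q_1, push X → (q_1, b, X#)
  read b, top X: go to q_1, push ε → (q_1, ε, #)
All input consumed in state q_1 with stack #.

#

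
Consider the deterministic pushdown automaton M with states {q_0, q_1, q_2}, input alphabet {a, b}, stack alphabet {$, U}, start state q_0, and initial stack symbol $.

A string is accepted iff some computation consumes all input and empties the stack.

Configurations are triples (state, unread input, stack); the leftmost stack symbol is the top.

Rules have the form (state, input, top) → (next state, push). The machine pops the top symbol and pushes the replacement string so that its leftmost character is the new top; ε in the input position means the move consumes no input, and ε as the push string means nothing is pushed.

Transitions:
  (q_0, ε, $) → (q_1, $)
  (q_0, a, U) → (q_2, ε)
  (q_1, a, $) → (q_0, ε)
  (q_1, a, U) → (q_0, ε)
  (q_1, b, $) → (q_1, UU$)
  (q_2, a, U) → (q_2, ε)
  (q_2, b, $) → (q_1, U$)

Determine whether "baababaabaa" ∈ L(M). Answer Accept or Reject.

(q_0, baababaabaa, $)
  ε-move, top $: go to q_1, push $ → (q_1, baababaabaa, $)
  read b, top $: go to q_1, push UU$ → (q_1, aababaabaa, UU$)
  read a, top U: go to q_0, push ε → (q_0, ababaabaa, U$)
  read a, top U: go to q_2, push ε → (q_2, babaabaa, $)
  read b, top $: go to q_1, push U$ → (q_1, abaabaa, U$)
  read a, top U: go to q_0, push ε → (q_0, baabaa, $)
  ε-move, top $: go to q_1, push $ → (q_1, baabaa, $)
  read b, top $: go to q_1, push UU$ → (q_1, aabaa, UU$)
  read a, top U: go to q_0, push ε → (q_0, abaa, U$)
  read a, top U: go to q_2, push ε → (q_2, baa, $)
  read b, top $: go to q_1, push U$ → (q_1, aa, U$)
  read a, top U: go to q_0, push ε → (q_0, a, $)
  ε-move, top $: go to q_1, push $ → (q_1, a, $)
  read a, top $: go to q_0, push ε → (q_0, ε, ε)
All input consumed and the stack is empty.

Accept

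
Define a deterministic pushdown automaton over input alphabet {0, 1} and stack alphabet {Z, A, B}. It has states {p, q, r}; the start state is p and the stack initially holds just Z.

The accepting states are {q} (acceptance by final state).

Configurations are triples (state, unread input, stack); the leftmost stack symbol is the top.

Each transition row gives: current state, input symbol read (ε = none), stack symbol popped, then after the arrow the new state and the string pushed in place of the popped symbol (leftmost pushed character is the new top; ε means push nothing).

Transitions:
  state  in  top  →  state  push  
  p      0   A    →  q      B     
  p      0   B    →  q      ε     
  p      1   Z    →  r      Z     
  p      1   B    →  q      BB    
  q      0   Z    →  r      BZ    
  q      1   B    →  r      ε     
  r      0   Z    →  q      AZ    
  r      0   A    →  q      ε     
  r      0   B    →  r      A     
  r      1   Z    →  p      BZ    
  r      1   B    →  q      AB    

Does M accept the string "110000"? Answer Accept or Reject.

Accept

(p, 110000, Z)
  read 1, top Z: go to r, push Z → (r, 10000, Z)
  read 1, top Z: go to p, push BZ → (p, 0000, BZ)
  read 0, top B: go to q, push ε → (q, 000, Z)
  read 0, top Z: go to r, push BZ → (r, 00, BZ)
  read 0, top B: go to r, push A → (r, 0, AZ)
  read 0, top A: go to q, push ε → (q, ε, Z)
All input consumed; state q ∈ F.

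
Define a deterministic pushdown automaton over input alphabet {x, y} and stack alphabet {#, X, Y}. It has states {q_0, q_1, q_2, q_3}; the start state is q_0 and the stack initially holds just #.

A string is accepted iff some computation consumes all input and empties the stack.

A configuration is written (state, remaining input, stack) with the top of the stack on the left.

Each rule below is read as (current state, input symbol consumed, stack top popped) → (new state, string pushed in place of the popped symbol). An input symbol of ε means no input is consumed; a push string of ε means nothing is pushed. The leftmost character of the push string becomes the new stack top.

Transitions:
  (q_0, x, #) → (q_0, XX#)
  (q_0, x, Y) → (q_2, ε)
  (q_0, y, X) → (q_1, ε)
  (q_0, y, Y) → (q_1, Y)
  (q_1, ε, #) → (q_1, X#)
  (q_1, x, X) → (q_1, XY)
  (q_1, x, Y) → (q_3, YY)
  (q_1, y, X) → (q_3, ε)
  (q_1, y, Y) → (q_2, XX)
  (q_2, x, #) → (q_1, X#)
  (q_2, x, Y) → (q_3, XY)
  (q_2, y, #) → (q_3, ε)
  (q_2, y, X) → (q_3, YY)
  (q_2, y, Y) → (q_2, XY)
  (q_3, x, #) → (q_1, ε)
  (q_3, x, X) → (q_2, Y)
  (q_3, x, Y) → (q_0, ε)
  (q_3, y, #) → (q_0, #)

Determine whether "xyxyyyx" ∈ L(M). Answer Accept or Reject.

Reject

(q_0, xyxyyyx, #) ⊢ (q_0, yxyyyx, XX#) ⊢ (q_1, xyyyx, X#) ⊢ (q_1, yyyx, XY#) ⊢ (q_3, yyx, Y#)
No transition applies at (q_3, yyx, Y#); input not fully consumed.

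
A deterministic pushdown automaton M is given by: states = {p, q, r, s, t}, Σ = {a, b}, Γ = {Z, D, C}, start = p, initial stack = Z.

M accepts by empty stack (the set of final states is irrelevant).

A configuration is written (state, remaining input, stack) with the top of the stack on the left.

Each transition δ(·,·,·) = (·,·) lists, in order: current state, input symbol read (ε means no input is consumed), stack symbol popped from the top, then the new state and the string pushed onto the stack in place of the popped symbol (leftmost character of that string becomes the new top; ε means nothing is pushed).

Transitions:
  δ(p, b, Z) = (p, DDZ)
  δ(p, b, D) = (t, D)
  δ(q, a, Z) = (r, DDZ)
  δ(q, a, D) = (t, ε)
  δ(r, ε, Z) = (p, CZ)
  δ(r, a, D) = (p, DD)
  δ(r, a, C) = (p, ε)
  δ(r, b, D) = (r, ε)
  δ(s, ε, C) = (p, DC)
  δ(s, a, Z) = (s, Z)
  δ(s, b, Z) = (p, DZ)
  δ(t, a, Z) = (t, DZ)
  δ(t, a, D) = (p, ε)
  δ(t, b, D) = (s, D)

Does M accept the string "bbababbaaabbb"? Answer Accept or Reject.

Reject

(p, bbababbaaabbb, Z)
  read b, top Z: go to p, push DDZ → (p, bababbaaabbb, DDZ)
  read b, top D: go to t, push D → (t, ababbaaabbb, DDZ)
  read a, top D: go to p, push ε → (p, babbaaabbb, DZ)
  read b, top D: go to t, push D → (t, abbaaabbb, DZ)
  read a, top D: go to p, push ε → (p, bbaaabbb, Z)
  read b, top Z: go to p, push DDZ → (p, baaabbb, DDZ)
  read b, top D: go to t, push D → (t, aaabbb, DDZ)
  read a, top D: go to p, push ε → (p, aabbb, DZ)
No transition applies at (p, aabbb, DZ); input not fully consumed.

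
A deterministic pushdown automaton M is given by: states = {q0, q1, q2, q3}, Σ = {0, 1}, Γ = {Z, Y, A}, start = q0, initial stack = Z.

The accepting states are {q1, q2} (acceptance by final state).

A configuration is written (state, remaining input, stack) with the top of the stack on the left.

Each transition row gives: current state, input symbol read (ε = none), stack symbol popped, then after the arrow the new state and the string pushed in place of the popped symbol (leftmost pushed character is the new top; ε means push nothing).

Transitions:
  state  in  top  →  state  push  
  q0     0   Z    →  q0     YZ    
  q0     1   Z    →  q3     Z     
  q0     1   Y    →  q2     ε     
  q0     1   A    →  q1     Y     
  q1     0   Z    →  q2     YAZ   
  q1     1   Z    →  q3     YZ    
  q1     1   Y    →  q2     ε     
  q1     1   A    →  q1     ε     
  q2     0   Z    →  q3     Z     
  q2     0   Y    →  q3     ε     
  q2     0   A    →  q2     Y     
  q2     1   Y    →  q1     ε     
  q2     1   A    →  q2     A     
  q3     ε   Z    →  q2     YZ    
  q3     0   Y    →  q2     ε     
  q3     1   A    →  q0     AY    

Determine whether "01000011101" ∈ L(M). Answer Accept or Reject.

Reject

(q0, 01000011101, Z)
  read 0, top Z: go to q0, push YZ → (q0, 1000011101, YZ)
  read 1, top Y: go to q2, push ε → (q2, 000011101, Z)
  read 0, top Z: go to q3, push Z → (q3, 00011101, Z)
  ε-move, top Z: go to q2, push YZ → (q2, 00011101, YZ)
  read 0, top Y: go to q3, push ε → (q3, 0011101, Z)
  ε-move, top Z: go to q2, push YZ → (q2, 0011101, YZ)
  read 0, top Y: go to q3, push ε → (q3, 011101, Z)
  ε-move, top Z: go to q2, push YZ → (q2, 011101, YZ)
  read 0, top Y: go to q3, push ε → (q3, 11101, Z)
  ε-move, top Z: go to q2, push YZ → (q2, 11101, YZ)
  read 1, top Y: go to q1, push ε → (q1, 1101, Z)
  read 1, top Z: go to q3, push YZ → (q3, 101, YZ)
No transition applies at (q3, 101, YZ); input not fully consumed.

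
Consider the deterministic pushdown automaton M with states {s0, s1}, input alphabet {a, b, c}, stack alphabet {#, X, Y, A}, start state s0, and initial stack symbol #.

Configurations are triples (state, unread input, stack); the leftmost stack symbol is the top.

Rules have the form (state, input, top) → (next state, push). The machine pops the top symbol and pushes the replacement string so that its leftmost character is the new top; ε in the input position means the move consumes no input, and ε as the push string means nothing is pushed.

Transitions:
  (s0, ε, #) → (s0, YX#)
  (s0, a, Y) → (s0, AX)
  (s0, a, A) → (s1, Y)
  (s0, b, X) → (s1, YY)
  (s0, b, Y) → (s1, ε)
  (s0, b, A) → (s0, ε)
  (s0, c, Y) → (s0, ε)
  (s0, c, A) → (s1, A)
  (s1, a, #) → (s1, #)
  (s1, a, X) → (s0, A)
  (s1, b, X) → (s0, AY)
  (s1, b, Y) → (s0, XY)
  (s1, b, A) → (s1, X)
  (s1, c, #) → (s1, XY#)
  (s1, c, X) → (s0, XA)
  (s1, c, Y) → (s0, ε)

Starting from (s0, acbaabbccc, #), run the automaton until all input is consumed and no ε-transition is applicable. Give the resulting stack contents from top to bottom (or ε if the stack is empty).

XX#

(s0, acbaabbccc, #)
  ε-move, top #: go to s0, push YX# → (s0, acbaabbccc, YX#)
  read a, top Y: go to s0, push AX → (s0, cbaabbccc, AXX#)
  read c, top A: go to s1, push A → (s1, baabbccc, AXX#)
  read b, top A: go to s1, push X → (s1, aabbccc, XXX#)
  read a, top X: go to s0, push A → (s0, abbccc, AXX#)
  read a, top A: go to s1, push Y → (s1, bbccc, YXX#)
  read b, top Y: go to s0, push XY → (s0, bccc, XYXX#)
  read b, top X: go to s1, push YY → (s1, ccc, YYYXX#)
  read c, top Y: go to s0, push ε → (s0, cc, YYXX#)
  read c, top Y: go to s0, push ε → (s0, c, YXX#)
  read c, top Y: go to s0, push ε → (s0, ε, XX#)
All input consumed in state s0 with stack XX#.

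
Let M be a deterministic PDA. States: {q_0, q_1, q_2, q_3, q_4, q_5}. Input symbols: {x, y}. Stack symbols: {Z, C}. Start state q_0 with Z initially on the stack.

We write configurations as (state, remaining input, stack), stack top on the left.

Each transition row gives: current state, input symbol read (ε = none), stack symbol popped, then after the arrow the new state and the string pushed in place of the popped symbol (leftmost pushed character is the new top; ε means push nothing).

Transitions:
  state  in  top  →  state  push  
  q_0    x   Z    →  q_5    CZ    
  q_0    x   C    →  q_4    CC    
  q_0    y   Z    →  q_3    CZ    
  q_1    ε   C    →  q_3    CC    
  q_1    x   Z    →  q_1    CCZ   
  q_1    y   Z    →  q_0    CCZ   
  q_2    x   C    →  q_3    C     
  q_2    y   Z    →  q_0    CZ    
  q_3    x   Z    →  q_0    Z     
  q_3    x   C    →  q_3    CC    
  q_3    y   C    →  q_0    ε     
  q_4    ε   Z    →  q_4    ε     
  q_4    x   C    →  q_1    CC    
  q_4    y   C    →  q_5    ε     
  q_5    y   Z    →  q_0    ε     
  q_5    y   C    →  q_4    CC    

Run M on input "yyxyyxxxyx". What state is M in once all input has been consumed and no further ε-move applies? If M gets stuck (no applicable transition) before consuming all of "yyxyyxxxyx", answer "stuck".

stuck

(q_0, yyxyyxxxyx, Z) ⊢ (q_3, yxyyxxxyx, CZ) ⊢ (q_0, xyyxxxyx, Z) ⊢ (q_5, yyxxxyx, CZ) ⊢ (q_4, yxxxyx, CCZ) ⊢ (q_5, xxxyx, CZ)
No transition for (q_5, x, top C); M blocks with input xxxyx remaining.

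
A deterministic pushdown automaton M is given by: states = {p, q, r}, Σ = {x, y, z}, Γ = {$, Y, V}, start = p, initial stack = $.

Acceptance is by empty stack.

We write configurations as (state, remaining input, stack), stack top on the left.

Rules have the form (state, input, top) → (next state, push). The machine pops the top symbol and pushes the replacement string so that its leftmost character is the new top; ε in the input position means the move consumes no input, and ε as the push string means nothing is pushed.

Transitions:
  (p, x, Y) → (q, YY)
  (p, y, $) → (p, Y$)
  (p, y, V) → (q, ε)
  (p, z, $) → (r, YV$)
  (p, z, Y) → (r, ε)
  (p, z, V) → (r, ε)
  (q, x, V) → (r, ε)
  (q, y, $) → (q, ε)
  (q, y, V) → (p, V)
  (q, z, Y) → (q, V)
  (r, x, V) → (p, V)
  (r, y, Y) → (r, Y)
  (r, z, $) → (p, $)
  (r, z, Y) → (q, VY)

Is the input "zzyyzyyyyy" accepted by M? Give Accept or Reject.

(p, zzyyzyyyyy, $)
  read z, top $: go to r, push YV$ → (r, zyyzyyyyy, YV$)
  read z, top Y: go to q, push VY → (q, yyzyyyyy, VYV$)
  read y, top V: go to p, push V → (p, yzyyyyy, VYV$)
  read y, top V: go to q, push ε → (q, zyyyyy, YV$)
  read z, top Y: go to q, push V → (q, yyyyy, VV$)
  read y, top V: go to p, push V → (p, yyyy, VV$)
  read y, top V: go to q, push ε → (q, yyy, V$)
  read y, top V: go to p, push V → (p, yy, V$)
  read y, top V: go to q, push ε → (q, y, $)
  read y, top $: go to q, push ε → (q, ε, ε)
All input consumed and the stack is empty.

Accept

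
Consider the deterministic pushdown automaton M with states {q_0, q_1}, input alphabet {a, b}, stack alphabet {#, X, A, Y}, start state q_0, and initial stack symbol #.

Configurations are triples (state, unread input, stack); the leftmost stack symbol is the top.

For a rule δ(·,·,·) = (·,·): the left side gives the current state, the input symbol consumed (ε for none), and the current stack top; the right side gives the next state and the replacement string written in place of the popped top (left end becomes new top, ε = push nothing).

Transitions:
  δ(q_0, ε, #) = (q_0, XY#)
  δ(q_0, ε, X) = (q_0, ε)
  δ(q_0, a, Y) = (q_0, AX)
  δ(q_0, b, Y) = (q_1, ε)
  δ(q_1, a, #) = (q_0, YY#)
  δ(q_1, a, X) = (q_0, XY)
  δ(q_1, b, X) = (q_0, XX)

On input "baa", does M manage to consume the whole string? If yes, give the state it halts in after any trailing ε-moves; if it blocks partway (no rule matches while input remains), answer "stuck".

q_0

(q_0, baa, #) ⊢ (q_0, baa, XY#) ⊢ (q_0, baa, Y#) ⊢ (q_1, aa, #) ⊢ (q_0, a, YY#) ⊢ (q_0, ε, AXY#)
All input consumed; M is in state q_0.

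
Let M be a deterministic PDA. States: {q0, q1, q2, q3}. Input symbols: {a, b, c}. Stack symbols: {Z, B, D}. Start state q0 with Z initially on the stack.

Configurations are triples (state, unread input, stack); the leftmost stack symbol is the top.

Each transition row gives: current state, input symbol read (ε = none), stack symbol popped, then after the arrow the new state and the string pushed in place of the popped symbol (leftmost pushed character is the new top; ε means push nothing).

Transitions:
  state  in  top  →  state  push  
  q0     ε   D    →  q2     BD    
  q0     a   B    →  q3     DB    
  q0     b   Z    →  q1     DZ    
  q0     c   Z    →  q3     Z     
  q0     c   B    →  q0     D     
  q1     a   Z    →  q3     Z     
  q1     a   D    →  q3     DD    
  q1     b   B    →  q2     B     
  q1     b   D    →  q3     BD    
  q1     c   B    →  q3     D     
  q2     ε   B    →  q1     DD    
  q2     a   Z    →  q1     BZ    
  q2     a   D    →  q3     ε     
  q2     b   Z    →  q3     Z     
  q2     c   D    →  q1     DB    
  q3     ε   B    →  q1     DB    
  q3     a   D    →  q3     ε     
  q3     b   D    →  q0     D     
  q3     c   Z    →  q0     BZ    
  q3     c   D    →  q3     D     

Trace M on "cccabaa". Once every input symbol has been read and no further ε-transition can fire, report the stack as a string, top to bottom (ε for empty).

(q0, cccabaa, Z)
  read c, top Z: go to q3, push Z → (q3, ccabaa, Z)
  read c, top Z: go to q0, push BZ → (q0, cabaa, BZ)
  read c, top B: go to q0, push D → (q0, abaa, DZ)
  ε-move, top D: go to q2, push BD → (q2, abaa, BDZ)
  ε-move, top B: go to q1, push DD → (q1, abaa, DDDZ)
  read a, top D: go to q3, push DD → (q3, baa, DDDDZ)
  read b, top D: go to q0, push D → (q0, aa, DDDDZ)
  ε-move, top D: go to q2, push BD → (q2, aa, BDDDDZ)
  ε-move, top B: go to q1, push DD → (q1, aa, DDDDDDZ)
  read a, top D: go to q3, push DD → (q3, a, DDDDDDDZ)
  read a, top D: go to q3, push ε → (q3, ε, DDDDDDZ)
All input consumed in state q3 with stack DDDDDDZ.

DDDDDDZ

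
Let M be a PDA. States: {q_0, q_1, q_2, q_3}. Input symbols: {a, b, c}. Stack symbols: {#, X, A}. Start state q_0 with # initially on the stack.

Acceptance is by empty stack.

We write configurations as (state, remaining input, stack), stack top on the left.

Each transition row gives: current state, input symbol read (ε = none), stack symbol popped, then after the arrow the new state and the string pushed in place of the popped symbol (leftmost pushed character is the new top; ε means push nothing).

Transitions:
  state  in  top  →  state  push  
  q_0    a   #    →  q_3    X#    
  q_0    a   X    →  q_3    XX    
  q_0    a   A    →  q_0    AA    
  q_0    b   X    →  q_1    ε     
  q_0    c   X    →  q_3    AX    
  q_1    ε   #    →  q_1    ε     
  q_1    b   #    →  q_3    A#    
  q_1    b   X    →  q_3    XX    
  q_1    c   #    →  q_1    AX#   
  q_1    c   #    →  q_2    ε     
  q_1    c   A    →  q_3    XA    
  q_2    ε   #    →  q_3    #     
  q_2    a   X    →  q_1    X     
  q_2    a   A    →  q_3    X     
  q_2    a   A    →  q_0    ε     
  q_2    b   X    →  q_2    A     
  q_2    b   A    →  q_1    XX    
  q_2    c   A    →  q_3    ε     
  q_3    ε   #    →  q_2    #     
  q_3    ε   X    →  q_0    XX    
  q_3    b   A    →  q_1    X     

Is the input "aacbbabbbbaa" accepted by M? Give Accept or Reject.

Reject

No computation consumes all input and empties the stack.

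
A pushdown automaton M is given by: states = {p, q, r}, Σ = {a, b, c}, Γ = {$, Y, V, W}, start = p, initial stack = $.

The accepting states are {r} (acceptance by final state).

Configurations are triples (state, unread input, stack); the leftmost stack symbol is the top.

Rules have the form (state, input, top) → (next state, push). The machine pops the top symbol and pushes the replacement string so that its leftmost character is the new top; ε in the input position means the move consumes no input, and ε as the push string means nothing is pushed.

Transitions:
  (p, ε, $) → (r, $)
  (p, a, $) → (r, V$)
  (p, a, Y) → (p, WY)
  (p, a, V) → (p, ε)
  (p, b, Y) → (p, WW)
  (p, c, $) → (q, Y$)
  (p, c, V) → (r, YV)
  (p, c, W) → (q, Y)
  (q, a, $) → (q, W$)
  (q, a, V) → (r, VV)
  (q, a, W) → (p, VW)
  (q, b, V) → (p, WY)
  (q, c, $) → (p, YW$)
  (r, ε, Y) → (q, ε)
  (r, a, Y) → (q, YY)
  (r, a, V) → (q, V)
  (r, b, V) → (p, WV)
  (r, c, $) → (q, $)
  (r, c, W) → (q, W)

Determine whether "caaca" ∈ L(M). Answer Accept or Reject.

One accepting computation: (p, caaca, $) ⊢ (r, caaca, $) ⊢ (q, aaca, $) ⊢ (q, aca, W$) ⊢ (p, ca, VW$) ⊢ (r, a, YVW$) ⊢ (q, a, VW$) ⊢ (r, ε, VVW$)
All input consumed and state r ∈ F.

Accept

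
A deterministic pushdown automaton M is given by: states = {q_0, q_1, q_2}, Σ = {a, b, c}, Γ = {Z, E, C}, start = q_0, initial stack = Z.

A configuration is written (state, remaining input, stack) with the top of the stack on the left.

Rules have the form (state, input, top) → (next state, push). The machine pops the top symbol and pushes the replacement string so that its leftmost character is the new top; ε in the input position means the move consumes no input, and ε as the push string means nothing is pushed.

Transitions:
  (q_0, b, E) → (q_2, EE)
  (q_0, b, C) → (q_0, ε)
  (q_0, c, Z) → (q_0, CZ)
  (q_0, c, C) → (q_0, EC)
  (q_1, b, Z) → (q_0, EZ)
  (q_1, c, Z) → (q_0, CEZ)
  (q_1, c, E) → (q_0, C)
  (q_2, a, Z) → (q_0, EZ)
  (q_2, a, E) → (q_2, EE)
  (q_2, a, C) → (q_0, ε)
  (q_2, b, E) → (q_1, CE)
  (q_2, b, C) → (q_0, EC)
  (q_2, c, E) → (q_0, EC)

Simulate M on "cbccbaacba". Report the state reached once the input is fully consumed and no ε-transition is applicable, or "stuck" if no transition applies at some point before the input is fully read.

(q_0, cbccbaacba, Z) ⊢ (q_0, bccbaacba, CZ) ⊢ (q_0, ccbaacba, Z) ⊢ (q_0, cbaacba, CZ) ⊢ (q_0, baacba, ECZ) ⊢ (q_2, aacba, EECZ) ⊢ (q_2, acba, EEECZ) ⊢ (q_2, cba, EEEECZ) ⊢ (q_0, ba, ECEEECZ) ⊢ (q_2, a, EECEEECZ) ⊢ (q_2, ε, EEECEEECZ)
All input consumed; M is in state q_2.

q_2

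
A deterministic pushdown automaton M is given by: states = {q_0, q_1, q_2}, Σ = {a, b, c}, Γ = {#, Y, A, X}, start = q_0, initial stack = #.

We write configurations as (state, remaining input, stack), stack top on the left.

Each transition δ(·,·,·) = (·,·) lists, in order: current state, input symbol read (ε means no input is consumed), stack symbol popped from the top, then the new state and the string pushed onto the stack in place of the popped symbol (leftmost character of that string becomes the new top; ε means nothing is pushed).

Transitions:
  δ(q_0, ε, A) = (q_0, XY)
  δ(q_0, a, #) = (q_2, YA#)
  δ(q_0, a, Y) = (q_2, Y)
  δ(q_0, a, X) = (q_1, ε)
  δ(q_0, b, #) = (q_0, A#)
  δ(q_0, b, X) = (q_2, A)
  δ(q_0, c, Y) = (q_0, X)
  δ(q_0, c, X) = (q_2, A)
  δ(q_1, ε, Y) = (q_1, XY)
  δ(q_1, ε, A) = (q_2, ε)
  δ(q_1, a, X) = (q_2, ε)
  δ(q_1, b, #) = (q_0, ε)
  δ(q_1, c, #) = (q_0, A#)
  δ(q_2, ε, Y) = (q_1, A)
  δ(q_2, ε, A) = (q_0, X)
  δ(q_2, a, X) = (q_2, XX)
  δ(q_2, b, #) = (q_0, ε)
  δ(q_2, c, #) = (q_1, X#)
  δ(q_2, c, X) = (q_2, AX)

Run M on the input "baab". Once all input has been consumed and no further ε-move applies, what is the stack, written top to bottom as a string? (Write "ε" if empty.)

ε

(q_0, baab, #)
  read b, top #: go to q_0, push A# → (q_0, aab, A#)
  ε-move, top A: go to q_0, push XY → (q_0, aab, XY#)
  read a, top X: go to q_1, push ε → (q_1, ab, Y#)
  ε-move, top Y: go to q_1, push XY → (q_1, ab, XY#)
  read a, top X: go to q_2, push ε → (q_2, b, Y#)
  ε-move, top Y: go to q_1, push A → (q_1, b, A#)
  ε-move, top A: go to q_2, push ε → (q_2, b, #)
  read b, top #: go to q_0, push ε → (q_0, ε, ε)
All input consumed in state q_0 with stack ε.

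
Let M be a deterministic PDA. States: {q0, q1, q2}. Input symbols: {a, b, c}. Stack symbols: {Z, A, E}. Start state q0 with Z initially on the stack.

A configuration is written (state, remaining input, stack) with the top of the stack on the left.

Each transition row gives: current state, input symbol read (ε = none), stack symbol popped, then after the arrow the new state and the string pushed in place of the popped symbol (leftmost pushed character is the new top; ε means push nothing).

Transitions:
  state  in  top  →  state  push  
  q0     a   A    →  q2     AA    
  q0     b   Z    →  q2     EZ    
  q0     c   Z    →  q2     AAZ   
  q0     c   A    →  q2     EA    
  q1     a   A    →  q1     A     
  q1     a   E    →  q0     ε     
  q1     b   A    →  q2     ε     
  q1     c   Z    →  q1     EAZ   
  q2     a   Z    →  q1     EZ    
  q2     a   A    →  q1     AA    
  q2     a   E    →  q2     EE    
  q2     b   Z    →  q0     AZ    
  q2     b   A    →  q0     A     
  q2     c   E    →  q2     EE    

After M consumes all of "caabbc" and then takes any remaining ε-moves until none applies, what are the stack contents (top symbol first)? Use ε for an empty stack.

EAAZ

(q0, caabbc, Z)
  read c, top Z: go to q2, push AAZ → (q2, aabbc, AAZ)
  read a, top A: go to q1, push AA → (q1, abbc, AAAZ)
  read a, top A: go to q1, push A → (q1, bbc, AAAZ)
  read b, top A: go to q2, push ε → (q2, bc, AAZ)
  read b, top A: go to q0, push A → (q0, c, AAZ)
  read c, top A: go to q2, push EA → (q2, ε, EAAZ)
All input consumed in state q2 with stack EAAZ.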